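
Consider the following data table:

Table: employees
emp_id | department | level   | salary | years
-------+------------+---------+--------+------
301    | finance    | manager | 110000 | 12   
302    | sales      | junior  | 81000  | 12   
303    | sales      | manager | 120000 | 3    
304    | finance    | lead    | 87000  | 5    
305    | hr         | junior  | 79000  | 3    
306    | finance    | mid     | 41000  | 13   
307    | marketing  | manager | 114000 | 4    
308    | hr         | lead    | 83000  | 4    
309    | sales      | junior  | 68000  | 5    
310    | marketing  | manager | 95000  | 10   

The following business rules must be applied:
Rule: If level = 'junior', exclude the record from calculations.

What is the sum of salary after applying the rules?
650000

Step 1: Identify records where level = 'junior'
Step 2: The excluded records sum to 228000
Step 3: Original total salary = 878000
Step 4: Remaining total = 878000 - 228000 = 650000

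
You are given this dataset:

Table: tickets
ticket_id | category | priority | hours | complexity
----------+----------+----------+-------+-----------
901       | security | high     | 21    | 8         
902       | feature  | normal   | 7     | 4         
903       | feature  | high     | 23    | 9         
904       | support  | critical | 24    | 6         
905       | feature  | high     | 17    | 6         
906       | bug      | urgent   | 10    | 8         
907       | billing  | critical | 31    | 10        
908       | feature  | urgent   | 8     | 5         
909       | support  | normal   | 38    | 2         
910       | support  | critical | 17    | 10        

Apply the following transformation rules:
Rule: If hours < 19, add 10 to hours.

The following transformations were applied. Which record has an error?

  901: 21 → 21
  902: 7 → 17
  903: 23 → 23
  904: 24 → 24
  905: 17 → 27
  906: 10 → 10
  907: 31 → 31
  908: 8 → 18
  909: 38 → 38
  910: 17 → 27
Record 906 has an error. The correct transformed value should be 20, not 10.

Step 1: Check each record against the rule
Step 2: Record 906 has hours = 10
Step 3: Since 10 < 19, the bonus should have been applied
Step 4: Correct value = 20, but claimed value = 10
Conclusion: Record 906 has the error.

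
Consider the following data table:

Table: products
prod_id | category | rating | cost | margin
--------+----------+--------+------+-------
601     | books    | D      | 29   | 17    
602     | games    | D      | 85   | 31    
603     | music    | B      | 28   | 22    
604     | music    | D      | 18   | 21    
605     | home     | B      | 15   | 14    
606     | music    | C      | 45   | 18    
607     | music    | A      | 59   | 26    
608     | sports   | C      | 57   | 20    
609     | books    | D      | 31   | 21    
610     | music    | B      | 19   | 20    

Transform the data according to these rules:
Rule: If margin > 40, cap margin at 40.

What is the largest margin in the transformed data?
31

Step 1: Original maximum margin = 31
Step 2: Check cap of 40 against maximum
Step 3: No records exceed the cap (max 31 <= cap 40), so no capping applies
Step 4: Maximum after transformation = 31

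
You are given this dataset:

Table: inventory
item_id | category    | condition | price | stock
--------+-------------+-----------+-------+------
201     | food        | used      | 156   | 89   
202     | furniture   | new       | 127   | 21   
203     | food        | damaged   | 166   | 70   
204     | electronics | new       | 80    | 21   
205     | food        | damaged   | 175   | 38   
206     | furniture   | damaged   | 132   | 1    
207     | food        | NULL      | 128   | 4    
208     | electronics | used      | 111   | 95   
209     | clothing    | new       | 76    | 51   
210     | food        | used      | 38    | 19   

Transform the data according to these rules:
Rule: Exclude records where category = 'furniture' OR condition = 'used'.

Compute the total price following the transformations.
625

Step 1: Find records where category = 'furniture' OR condition = 'used'
Step 2: 5 records match, summing to 564
Step 3: Original sum: 1189
Step 4: Remaining sum = 1189 - 564 = 625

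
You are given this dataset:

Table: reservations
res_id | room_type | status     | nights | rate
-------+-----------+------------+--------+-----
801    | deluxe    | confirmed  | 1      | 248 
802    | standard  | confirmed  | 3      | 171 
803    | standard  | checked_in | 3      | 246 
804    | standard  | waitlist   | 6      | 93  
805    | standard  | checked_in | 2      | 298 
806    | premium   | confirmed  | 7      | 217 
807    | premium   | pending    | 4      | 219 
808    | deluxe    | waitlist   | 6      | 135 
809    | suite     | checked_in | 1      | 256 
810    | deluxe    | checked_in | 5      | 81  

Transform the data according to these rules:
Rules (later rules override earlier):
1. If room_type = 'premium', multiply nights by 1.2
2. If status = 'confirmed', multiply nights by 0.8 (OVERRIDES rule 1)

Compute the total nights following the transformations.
36.6

Step 1: Rule 2 takes priority for records with status = 'confirmed'
  - 3 records: 11 × 0.8 = 8.8
Step 2: Rule 1 applies to remaining records with room_type = 'premium'
  - 1 records: 4 × 1.2 = 4.8
Step 3: Other records unchanged: 23
Step 4: Final sum = 8.8 + 4.8 + 23 = 36.6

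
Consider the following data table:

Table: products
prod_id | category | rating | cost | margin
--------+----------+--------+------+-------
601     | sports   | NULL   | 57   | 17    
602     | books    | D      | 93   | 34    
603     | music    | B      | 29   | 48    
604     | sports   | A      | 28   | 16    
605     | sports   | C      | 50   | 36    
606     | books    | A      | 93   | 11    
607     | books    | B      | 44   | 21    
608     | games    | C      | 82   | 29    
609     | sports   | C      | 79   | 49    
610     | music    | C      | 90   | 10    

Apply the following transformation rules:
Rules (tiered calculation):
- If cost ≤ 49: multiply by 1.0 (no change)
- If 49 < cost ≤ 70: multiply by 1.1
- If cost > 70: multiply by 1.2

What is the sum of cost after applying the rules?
743.1

Step 1: Tier 1 (cost ≤ 49): 3 records, sum = 101 × 1.0 = 101.0
Step 2: Tier 2 (49 < cost ≤ 70): 2 records, sum = 107 × 1.1 = 117.7
Step 3: Tier 3 (cost > 70): 5 records, sum = 437 × 1.2 = 524.4
Step 4: Final sum = 101.0 + 117.7 + 524.4 = 743.1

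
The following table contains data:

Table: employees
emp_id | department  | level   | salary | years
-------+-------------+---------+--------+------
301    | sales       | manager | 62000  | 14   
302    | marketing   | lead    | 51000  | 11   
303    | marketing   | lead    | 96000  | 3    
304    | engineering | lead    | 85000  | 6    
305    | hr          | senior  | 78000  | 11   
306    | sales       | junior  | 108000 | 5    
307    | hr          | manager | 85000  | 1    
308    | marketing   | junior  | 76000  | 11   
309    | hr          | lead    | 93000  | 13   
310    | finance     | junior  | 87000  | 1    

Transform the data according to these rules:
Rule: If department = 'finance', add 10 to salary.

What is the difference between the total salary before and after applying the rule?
10

Step 1: Original sum of salary = 821000
Step 2: 1 records have department = 'finance'
Step 3: Each affected record changes by 10
Step 4: Total change = 1 × 10 = 10
Step 5: New sum = 821000 + 10 = 821010
Step 6: Difference = |821010 - 821000| = 10
        (Sum increased by 10)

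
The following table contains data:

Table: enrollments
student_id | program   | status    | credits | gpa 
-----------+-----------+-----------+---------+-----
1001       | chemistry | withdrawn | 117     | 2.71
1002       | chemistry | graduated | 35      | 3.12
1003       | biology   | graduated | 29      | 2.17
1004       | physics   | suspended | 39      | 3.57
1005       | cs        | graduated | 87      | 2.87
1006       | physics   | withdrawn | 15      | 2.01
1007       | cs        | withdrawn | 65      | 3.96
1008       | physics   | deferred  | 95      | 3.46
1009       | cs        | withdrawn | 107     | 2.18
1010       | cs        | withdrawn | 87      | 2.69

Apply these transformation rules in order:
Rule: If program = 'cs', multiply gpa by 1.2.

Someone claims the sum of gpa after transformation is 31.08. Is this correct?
Yes, the result is correct.

Step 1: Calculate the correct sum after transformation
Step 2: Apply multiplier 1.2 to records where program = 'cs'
Step 3: Correct result = 31.08
Step 4: Claimed result = 31.08
Step 5: 31.08 = 31.08 ✓
Conclusion: The claimed result is correct.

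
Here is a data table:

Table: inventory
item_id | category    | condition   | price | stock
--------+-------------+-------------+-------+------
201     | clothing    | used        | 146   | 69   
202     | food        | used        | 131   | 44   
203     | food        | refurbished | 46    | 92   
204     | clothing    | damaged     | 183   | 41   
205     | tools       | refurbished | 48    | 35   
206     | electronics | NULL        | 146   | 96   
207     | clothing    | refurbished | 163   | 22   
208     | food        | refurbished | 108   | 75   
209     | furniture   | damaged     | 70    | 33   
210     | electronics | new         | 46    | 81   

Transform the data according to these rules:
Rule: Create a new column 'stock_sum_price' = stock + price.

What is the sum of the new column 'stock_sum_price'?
1675

Step 1: For each record, compute stock + price
Example calculations:
  69 + 146 = 215
  44 + 131 = 175
  92 + 46 = 138
  ...
Step 2: Sum all derived values
Step 3: Total = 1675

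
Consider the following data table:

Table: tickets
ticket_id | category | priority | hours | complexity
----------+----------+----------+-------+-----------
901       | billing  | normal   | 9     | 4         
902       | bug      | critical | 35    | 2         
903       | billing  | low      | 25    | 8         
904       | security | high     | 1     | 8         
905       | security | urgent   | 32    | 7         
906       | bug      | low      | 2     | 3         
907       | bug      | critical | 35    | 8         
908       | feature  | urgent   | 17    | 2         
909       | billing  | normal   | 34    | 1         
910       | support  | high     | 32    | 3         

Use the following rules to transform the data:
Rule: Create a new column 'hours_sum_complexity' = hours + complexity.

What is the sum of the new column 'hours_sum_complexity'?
268

Step 1: For each record, compute hours + complexity
Example calculations:
  9 + 4 = 13
  35 + 2 = 37
  25 + 8 = 33
  ...
Step 2: Sum all derived values
Step 3: Total = 268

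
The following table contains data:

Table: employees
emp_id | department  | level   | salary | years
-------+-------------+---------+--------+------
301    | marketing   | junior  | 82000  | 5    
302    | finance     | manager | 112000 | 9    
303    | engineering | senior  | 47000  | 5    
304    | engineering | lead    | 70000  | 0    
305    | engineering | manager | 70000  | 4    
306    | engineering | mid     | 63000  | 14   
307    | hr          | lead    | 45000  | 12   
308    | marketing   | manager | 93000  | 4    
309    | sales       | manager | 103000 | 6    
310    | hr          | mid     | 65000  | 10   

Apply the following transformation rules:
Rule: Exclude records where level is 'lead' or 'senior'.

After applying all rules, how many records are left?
7

Step 1: Count records to exclude
  - 2 (lead) + 1 (senior) = 3 records
Step 2: Total records: 10
Step 3: Remaining = 10 - 3 = 7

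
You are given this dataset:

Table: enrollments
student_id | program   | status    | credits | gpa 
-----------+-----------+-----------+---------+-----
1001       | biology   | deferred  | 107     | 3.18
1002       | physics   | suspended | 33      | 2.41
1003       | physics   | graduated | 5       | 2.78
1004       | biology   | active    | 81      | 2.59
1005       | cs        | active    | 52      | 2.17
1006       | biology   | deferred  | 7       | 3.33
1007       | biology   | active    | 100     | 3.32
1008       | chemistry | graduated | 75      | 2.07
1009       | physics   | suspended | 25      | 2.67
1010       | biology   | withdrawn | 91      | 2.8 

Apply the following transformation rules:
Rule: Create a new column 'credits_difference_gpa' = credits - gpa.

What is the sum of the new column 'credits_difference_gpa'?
548.68

Step 1: For each record, compute credits - gpa
Example calculations:
  107 - 3.18 = 103.82
  33 - 2.41 = 30.59
  5 - 2.78 = 2.22
  ...
Step 2: Sum all derived values
Step 3: Total = 548.68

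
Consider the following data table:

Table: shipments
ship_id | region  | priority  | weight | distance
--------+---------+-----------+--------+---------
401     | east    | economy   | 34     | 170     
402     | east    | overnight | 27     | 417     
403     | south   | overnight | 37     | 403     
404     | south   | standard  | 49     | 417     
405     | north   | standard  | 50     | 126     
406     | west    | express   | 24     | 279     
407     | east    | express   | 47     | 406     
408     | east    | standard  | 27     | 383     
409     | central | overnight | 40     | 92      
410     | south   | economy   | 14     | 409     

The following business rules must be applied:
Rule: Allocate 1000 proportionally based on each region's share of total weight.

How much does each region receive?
central: 114.61, east: 386.82, north: 143.27, south: 286.53, west: 68.77

Step 1: Calculate total weight = 349
Step 2: Calculate each region's proportion:
  central: 40/349 = 11.46% → 114.61
  east: 135/349 = 38.68% → 386.82
  north: 50/349 = 14.33% → 143.27
  south: 100/349 = 28.65% → 286.53
  west: 24/349 = 6.88% → 68.77
Step 3: Verify: sum of allocations ≈ 1000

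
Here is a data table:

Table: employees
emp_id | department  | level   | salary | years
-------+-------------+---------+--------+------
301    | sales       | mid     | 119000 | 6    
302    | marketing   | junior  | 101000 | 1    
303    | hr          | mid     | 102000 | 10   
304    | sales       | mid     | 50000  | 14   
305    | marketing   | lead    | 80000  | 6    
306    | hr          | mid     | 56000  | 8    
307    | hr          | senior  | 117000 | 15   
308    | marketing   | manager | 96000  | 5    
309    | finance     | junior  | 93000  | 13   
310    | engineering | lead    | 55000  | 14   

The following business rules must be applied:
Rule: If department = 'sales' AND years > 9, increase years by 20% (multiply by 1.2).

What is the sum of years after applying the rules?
94.8

Step 1: Find records where department = 'sales' AND years > 9
Step 2: 1 records match, summing to 14
Step 3: After multiplier: 14 × 1.2 = 16.8
Step 4: Unaffected records sum: 78
Step 5: Final sum = 16.8 + 78 = 94.8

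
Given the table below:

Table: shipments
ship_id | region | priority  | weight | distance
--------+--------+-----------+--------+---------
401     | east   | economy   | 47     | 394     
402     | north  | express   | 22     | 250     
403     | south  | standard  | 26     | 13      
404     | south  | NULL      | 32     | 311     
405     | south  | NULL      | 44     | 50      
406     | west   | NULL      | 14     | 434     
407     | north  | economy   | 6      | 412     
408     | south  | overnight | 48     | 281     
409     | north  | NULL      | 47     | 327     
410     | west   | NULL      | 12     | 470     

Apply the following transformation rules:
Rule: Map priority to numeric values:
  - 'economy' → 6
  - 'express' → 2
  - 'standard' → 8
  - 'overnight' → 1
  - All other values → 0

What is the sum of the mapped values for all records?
23

Step 1: Apply mapping to each record
Step 2: Count by status:
  'economy': 2 records × 6 = 12
  'express': 1 records × 2 = 2
  'standard': 1 records × 8 = 8
  'overnight': 1 records × 1 = 1
Step 3: Sum all mapped values = 23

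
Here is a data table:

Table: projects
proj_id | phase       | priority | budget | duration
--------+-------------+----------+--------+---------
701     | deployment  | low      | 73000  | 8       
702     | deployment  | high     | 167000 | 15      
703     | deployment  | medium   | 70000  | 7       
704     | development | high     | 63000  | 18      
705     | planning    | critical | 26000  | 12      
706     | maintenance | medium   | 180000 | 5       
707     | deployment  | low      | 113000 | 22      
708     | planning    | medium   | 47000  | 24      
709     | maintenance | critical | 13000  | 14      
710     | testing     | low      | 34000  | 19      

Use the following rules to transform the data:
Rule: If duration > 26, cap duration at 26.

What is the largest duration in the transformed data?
24

Step 1: Original maximum duration = 24
Step 2: Check cap of 26 against maximum
Step 3: No records exceed the cap (max 24 <= cap 26), so no capping applies
Step 4: Maximum after transformation = 24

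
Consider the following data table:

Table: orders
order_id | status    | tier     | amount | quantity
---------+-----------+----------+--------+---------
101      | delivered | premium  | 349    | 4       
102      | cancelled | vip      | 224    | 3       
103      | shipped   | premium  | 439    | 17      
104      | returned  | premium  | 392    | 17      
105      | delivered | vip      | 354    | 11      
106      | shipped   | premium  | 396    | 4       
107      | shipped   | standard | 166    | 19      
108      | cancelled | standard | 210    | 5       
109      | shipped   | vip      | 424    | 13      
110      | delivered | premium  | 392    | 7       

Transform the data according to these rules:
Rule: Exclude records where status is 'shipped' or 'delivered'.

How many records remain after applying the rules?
3

Step 1: Count records to exclude
  - 4 (shipped) + 3 (delivered) = 7 records
Step 2: Total records: 10
Step 3: Remaining = 10 - 7 = 3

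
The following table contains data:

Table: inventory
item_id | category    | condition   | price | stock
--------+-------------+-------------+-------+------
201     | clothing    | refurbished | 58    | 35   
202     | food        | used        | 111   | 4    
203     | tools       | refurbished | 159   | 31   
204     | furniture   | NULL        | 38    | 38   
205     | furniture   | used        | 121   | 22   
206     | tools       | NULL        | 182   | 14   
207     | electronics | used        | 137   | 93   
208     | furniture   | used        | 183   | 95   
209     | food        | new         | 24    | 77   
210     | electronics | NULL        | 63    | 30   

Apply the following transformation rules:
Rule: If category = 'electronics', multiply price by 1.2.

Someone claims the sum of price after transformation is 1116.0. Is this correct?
Yes, the result is correct.

Step 1: Calculate the correct sum after transformation
Step 2: Apply multiplier 1.2 to records where category = 'electronics'
Step 3: Correct result = 1116.0
Step 4: Claimed result = 1116.0
Step 5: 1116.0 = 1116.0 ✓
Conclusion: The claimed result is correct.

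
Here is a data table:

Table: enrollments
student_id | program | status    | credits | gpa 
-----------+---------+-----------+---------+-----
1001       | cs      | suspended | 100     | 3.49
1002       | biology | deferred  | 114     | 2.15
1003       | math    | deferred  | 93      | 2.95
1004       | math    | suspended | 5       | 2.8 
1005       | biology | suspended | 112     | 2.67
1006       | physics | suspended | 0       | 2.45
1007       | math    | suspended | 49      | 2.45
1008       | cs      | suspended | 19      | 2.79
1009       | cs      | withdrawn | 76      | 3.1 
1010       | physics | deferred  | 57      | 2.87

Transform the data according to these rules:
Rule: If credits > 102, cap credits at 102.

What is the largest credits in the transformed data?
102

Step 1: Original maximum credits = 114
Step 2: Apply cap at 102
Step 3: 2 records had credits > 102 and were capped
Step 4: Maximum after transformation = 102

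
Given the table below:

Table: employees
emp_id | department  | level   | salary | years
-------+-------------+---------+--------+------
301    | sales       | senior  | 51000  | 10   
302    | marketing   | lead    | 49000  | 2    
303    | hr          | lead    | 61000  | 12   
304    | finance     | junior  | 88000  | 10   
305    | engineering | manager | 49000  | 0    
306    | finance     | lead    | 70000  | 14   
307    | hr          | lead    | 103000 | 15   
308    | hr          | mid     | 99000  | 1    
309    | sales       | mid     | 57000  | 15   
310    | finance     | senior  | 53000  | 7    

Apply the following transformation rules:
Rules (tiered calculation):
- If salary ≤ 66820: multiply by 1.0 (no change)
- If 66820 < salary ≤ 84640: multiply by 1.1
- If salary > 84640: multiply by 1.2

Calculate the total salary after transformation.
745000.0

Step 1: Tier 1 (salary ≤ 66820): 6 records, sum = 320000 × 1.0 = 320000.0
Step 2: Tier 2 (66820 < salary ≤ 84640): 1 records, sum = 70000 × 1.1 = 77000.0
Step 3: Tier 3 (salary > 84640): 3 records, sum = 290000 × 1.2 = 348000.0
Step 4: Final sum = 320000.0 + 77000.0 + 348000.0 = 745000.0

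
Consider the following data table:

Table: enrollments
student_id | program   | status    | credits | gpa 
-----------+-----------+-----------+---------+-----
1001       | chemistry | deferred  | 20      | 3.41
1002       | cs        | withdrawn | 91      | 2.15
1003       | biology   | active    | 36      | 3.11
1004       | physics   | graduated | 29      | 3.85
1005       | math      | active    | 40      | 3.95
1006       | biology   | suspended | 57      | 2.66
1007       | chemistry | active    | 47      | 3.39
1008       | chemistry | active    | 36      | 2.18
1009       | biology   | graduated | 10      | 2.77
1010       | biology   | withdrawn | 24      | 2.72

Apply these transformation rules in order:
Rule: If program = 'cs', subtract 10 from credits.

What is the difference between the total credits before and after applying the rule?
10

Step 1: Original sum of credits = 390
Step 2: 1 records have program = 'cs'
Step 3: Each affected record changes by -10
Step 4: Total change = 1 × -10 = -10
Step 5: New sum = 390 + -10 = 380
Step 6: Difference = |380 - 390| = 10
        (Sum decreased by 10)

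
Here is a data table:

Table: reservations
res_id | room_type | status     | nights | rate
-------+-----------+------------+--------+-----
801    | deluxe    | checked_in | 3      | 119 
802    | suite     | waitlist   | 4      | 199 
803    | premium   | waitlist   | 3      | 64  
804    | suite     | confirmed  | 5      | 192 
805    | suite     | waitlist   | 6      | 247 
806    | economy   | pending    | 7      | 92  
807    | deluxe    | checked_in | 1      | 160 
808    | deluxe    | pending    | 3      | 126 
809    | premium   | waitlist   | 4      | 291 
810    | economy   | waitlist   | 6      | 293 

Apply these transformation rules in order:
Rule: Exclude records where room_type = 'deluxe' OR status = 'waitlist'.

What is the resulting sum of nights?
12

Step 1: Find records where room_type = 'deluxe' OR status = 'waitlist'
Step 2: 8 records match, summing to 30
Step 3: Original sum: 42
Step 4: Remaining sum = 42 - 30 = 12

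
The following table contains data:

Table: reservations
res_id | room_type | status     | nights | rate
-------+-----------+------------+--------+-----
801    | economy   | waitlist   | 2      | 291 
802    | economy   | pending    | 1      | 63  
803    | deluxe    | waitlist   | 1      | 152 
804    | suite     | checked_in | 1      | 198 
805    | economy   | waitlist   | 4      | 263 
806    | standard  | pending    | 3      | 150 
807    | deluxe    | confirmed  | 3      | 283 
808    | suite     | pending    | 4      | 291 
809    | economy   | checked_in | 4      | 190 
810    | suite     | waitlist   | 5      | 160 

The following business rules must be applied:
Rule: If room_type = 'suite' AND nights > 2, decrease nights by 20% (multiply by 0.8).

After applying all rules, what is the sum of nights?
26.2

Step 1: Find records where room_type = 'suite' AND nights > 2
Step 2: 2 records match, summing to 9
Step 3: After multiplier: 9 × 0.8 = 7.2
Step 4: Unaffected records sum: 19
Step 5: Final sum = 7.2 + 19 = 26.2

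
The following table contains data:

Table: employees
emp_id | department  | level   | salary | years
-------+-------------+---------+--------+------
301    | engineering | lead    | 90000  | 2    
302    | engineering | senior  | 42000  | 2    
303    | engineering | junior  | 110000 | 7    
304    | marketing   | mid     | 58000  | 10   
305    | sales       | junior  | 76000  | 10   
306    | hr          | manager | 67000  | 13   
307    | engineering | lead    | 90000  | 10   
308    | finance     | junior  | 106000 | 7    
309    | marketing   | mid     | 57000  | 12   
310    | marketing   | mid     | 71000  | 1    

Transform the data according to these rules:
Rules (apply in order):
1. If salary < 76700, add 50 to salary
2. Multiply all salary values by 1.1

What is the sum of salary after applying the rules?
844030.0

Step 1: Apply Rule 1 - Add 50 to records with salary < 76700
  - 6 records affected: 371000 + (6 × 50) = 371300
  - Unaffected records: 396000
  - Sum after Rule 1: 767300
Step 2: Apply Rule 2 - Multiply all by 1.1
  - 767300 × 1.1 = 844030.0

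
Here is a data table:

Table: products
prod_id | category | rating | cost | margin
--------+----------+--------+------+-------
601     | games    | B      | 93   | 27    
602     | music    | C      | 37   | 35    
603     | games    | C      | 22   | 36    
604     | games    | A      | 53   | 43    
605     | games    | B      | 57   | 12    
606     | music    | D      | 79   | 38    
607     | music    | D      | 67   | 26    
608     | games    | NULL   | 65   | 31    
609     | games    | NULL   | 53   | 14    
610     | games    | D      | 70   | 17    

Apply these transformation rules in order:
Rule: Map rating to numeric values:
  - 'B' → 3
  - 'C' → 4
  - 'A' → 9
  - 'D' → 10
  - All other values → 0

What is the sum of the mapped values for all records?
53

Step 1: Apply mapping to each record
Step 2: Count by status:
  'B': 2 records × 3 = 6
  'C': 2 records × 4 = 8
  'A': 1 records × 9 = 9
  'D': 3 records × 10 = 30
Step 3: Sum all mapped values = 53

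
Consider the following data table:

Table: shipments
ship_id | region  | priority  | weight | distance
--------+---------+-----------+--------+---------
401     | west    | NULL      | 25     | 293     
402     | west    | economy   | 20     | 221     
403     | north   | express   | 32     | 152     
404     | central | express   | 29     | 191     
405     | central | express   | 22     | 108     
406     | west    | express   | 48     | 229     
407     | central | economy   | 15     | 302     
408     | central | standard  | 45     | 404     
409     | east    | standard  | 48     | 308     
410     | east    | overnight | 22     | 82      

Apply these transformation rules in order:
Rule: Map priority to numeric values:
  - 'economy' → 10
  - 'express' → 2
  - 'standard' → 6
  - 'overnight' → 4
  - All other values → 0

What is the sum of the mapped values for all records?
44

Step 1: Apply mapping to each record
Step 2: Count by status:
  'economy': 2 records × 10 = 20
  'express': 4 records × 2 = 8
  'standard': 2 records × 6 = 12
  'overnight': 1 records × 4 = 4
Step 3: Sum all mapped values = 44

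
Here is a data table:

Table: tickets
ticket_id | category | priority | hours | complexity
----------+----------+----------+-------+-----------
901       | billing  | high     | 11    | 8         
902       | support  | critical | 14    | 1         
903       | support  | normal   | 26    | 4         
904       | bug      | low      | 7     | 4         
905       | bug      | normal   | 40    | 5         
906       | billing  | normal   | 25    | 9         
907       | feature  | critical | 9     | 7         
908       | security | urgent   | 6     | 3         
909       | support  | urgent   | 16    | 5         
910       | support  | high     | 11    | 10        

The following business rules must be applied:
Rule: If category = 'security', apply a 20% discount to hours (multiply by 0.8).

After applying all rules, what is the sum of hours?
163.8

Step 1: Records with category = 'security' have total hours = 6
Step 2: Apply multiplier: 6 × 0.8 = 4.8
Step 3: Other records total: 159
Step 4: Final sum = 4.8 + 159 = 163.8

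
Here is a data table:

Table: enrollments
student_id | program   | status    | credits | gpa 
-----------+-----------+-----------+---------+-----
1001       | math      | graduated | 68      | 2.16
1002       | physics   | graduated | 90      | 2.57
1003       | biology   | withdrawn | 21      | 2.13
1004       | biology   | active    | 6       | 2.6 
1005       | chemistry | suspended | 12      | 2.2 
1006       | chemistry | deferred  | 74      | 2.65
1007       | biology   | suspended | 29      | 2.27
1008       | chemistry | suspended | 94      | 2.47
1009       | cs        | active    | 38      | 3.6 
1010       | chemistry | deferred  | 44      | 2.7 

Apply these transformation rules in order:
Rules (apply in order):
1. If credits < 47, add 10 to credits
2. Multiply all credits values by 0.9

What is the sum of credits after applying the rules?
482.4

Step 1: Apply Rule 1 - Add 10 to records with credits < 47
  - 6 records affected: 150 + (6 × 10) = 210
  - Unaffected records: 326
  - Sum after Rule 1: 536
Step 2: Apply Rule 2 - Multiply all by 0.9
  - 536 × 0.9 = 482.4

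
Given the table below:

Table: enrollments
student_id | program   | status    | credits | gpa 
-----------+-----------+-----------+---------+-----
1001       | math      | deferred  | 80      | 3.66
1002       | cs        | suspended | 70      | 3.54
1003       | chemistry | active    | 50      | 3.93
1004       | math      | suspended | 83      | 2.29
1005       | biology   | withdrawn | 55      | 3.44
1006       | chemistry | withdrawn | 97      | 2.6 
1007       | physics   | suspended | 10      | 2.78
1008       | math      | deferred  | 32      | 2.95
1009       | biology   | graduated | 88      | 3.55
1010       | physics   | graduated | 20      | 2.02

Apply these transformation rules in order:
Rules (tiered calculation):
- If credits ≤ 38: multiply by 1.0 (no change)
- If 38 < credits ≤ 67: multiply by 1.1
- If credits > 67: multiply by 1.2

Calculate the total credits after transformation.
679.1

Step 1: Tier 1 (credits ≤ 38): 3 records, sum = 62 × 1.0 = 62.0
Step 2: Tier 2 (38 < credits ≤ 67): 2 records, sum = 105 × 1.1 = 115.5
Step 3: Tier 3 (credits > 67): 5 records, sum = 418 × 1.2 = 501.6
Step 4: Final sum = 62.0 + 115.5 + 501.6 = 679.1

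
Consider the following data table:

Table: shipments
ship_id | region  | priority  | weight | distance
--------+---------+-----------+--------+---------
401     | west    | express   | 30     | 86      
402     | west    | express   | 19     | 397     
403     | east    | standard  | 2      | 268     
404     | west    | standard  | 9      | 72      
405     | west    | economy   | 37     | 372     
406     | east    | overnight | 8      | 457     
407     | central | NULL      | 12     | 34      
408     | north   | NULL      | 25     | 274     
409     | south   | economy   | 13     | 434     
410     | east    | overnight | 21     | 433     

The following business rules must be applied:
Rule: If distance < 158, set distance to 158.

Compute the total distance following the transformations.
3109

Step 1: 3 records have distance < 158
Step 2: These records originally summed to 192
Step 3: After setting to minimum: 3 × 158 = 474
Step 4: Unaffected records sum: 2635
Step 5: Final sum = 474 + 2635 = 3109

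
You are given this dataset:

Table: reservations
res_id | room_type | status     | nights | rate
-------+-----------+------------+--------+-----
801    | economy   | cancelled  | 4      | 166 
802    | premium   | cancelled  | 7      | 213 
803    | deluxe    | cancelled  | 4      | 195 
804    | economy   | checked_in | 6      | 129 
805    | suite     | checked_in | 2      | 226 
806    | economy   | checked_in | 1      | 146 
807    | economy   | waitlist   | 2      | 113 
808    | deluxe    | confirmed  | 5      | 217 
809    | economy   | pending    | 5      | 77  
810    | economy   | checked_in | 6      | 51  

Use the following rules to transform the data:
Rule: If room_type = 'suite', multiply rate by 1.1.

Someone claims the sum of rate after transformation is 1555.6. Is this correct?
Yes, the result is correct.

Step 1: Calculate the correct sum after transformation
Step 2: Apply multiplier 1.1 to records where room_type = 'suite'
Step 3: Correct result = 1555.6
Step 4: Claimed result = 1555.6
Step 5: 1555.6 = 1555.6 ✓
Conclusion: The claimed result is correct.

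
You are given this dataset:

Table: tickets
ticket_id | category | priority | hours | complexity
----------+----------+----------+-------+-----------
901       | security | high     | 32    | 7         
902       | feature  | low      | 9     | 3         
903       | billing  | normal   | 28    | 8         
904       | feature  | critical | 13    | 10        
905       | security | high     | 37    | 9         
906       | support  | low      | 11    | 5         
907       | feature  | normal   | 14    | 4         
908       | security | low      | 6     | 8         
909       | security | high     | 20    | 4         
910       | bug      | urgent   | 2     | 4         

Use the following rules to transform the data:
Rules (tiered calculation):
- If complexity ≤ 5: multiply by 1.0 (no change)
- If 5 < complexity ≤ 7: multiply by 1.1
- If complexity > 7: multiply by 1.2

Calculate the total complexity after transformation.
69.7

Step 1: Tier 1 (complexity ≤ 5): 5 records, sum = 20 × 1.0 = 20.0
Step 2: Tier 2 (5 < complexity ≤ 7): 1 records, sum = 7 × 1.1 = 7.7
Step 3: Tier 3 (complexity > 7): 4 records, sum = 35 × 1.2 = 42.0
Step 4: Final sum = 20.0 + 7.7 + 42.0 = 69.7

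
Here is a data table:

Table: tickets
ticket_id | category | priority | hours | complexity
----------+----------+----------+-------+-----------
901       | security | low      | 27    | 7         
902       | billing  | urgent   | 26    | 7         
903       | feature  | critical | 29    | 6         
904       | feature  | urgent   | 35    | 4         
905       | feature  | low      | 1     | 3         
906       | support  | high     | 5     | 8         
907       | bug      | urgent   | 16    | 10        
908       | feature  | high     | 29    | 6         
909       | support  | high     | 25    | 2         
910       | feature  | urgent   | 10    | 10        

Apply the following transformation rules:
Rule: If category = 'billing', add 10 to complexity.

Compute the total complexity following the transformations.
73

Step 1: Count records where category = 'billing': 1
Step 2: Total bonus added: 1 × 10 = 10
Step 3: Original sum of complexity: 63
Step 4: Final sum = 63 + 10 = 73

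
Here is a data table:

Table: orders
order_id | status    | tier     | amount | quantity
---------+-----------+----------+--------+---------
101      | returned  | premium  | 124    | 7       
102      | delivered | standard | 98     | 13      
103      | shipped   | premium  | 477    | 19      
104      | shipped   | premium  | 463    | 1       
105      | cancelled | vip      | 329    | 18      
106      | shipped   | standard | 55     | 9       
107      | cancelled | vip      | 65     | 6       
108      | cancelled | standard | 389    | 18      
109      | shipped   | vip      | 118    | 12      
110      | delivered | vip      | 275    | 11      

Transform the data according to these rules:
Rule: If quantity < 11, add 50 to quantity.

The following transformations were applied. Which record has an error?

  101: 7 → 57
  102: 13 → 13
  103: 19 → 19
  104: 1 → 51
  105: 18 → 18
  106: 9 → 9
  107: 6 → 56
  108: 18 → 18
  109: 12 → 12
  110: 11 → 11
Record 106 has an error. The correct transformed value should be 59, not 9.

Step 1: Check each record against the rule
Step 2: Record 106 has quantity = 9
Step 3: Since 9 < 11, the bonus should have been applied
Step 4: Correct value = 59, but claimed value = 9
Conclusion: Record 106 has the error.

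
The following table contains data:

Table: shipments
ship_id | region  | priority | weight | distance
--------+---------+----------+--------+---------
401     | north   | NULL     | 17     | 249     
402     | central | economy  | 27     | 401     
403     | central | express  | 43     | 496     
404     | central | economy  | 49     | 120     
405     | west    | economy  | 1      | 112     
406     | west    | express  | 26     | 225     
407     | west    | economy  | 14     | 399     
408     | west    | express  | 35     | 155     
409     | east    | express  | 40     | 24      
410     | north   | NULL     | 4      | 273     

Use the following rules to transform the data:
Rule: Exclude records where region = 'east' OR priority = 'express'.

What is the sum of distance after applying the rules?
1554

Step 1: Find records where region = 'east' OR priority = 'express'
Step 2: 4 records match, summing to 900
Step 3: Original sum: 2454
Step 4: Remaining sum = 2454 - 900 = 1554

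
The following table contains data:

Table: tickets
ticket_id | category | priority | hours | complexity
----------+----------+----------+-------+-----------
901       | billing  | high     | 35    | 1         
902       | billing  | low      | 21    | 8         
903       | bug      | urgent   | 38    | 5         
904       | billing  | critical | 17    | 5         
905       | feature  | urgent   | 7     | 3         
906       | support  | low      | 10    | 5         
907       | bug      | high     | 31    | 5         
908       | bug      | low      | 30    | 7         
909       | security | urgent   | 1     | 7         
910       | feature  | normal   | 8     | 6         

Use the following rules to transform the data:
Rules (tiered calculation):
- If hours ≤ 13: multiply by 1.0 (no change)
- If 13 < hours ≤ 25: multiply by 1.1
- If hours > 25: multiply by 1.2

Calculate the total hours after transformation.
228.6

Step 1: Tier 1 (hours ≤ 13): 4 records, sum = 26 × 1.0 = 26.0
Step 2: Tier 2 (13 < hours ≤ 25): 2 records, sum = 38 × 1.1 = 41.8
Step 3: Tier 3 (hours > 25): 4 records, sum = 134 × 1.2 = 160.8
Step 4: Final sum = 26.0 + 41.8 + 160.8 = 228.6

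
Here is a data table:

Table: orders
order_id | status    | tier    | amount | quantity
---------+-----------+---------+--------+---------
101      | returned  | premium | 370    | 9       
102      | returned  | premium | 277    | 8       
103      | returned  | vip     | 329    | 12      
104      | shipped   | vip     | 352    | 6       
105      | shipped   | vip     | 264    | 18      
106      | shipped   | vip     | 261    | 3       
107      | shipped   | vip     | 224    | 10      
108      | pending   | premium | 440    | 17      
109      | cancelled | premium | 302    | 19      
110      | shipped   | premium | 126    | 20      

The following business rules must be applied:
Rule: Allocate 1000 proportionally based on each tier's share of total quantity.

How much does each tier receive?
premium: 598.36, vip: 401.64

Step 1: Calculate total quantity = 122
Step 2: Calculate each tier's proportion:
  premium: 73/122 = 59.84% → 598.36
  vip: 49/122 = 40.16% → 401.64
Step 3: Verify: sum of allocations ≈ 1000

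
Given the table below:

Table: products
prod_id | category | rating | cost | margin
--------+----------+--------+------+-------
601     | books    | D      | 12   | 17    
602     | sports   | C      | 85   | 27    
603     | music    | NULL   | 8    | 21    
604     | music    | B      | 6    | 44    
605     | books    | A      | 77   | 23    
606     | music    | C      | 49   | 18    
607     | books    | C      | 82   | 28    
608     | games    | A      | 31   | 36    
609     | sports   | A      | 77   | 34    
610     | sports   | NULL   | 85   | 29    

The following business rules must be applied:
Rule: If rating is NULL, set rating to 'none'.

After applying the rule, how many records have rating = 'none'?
2

Step 1: Count records where rating IS NULL
Step 2: Found 2 records with NULL rating
Step 3: These records will have rating set to 'none'
Step 4: Records already having rating = 'none': 0
Step 5: Answer: 2 + 0 = 2 records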